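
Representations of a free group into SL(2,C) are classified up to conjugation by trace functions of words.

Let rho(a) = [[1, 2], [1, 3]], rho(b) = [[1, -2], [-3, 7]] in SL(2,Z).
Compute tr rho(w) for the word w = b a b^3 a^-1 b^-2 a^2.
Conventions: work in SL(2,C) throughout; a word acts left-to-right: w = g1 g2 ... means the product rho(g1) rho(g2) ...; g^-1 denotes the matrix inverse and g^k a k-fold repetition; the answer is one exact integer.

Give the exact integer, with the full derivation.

-4955966

rho(b) = [[1, -2], [-3, 7]]
... * rho(a) = [[1, 2], [1, 3]]  ->  [[-1, -4], [4, 15]]
... * rho(b) = [[1, -2], [-3, 7]]  ->  [[11, -26], [-41, 97]]
... * rho(b) = [[1, -2], [-3, 7]]  ->  [[89, -204], [-332, 761]]
... * rho(b) = [[1, -2], [-3, 7]]  ->  [[701, -1606], [-2615, 5991]]
... * rho(a^-1) = [[3, -2], [-1, 1]]  ->  [[3709, -3008], [-13836, 11221]]
... * rho(b^-1) = [[7, 2], [3, 1]]  ->  [[16939, 4410], [-63189, -16451]]
... * rho(b^-1) = [[7, 2], [3, 1]]  ->  [[131803, 38288], [-491676, -142829]]
... * rho(a) = [[1, 2], [1, 3]]  ->  [[170091, 378470], [-634505, -1411839]]
... * rho(a) = [[1, 2], [1, 3]]  ->  [[548561, 1475592], [-2046344, -5504527]]
tr = 548561 + -5504527 = -4955966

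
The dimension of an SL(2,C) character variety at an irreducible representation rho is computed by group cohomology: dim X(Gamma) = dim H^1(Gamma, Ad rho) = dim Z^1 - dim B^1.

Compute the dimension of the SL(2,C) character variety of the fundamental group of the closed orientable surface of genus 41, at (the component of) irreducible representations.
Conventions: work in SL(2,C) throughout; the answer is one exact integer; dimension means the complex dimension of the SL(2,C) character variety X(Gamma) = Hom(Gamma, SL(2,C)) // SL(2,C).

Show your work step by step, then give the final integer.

The genus-41 surface group: 2g = 82 generators, one relator prod [a_i, b_i].
A cocycle assigns one sl_2 vector per generator subject to the relator condition d_2(z) = 0: dim of the unconstrained space is 3*2g = 246.
H^2 = coker(d_2) is dual to H^0 = 0 at irreducible rho (Poincare duality), so d_2 is onto: dim Z^1 = 243.
Coboundaries contribute dim B^1 = 3 (injective at irreducible rho).
dim H^1 = 243 - 3 = 240 = dim X.

240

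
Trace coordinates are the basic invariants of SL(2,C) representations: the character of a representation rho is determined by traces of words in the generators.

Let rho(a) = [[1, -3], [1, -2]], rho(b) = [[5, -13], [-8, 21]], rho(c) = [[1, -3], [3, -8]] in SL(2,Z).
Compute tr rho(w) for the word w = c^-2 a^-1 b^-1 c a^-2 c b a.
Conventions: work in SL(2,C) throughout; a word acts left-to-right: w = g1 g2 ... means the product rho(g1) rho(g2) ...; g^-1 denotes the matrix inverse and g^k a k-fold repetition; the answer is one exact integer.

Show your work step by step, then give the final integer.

rho(c^-1) = [[-8, 3], [-3, 1]]
... * rho(c^-1) = [[-8, 3], [-3, 1]]  ->  [[55, -21], [21, -8]]
... * rho(a^-1) = [[-2, 3], [-1, 1]]  ->  [[-89, 144], [-34, 55]]
... * rho(b^-1) = [[21, 13], [8, 5]]  ->  [[-717, -437], [-274, -167]]
... * rho(c) = [[1, -3], [3, -8]]  ->  [[-2028, 5647], [-775, 2158]]
... * rho(a^-1) = [[-2, 3], [-1, 1]]  ->  [[-1591, -437], [-608, -167]]
... * rho(a^-1) = [[-2, 3], [-1, 1]]  ->  [[3619, -5210], [1383, -1991]]
... * rho(c) = [[1, -3], [3, -8]]  ->  [[-12011, 30823], [-4590, 11779]]
... * rho(b) = [[5, -13], [-8, 21]]  ->  [[-306639, 803426], [-117182, 307029]]
... * rho(a) = [[1, -3], [1, -2]]  ->  [[496787, -686935], [189847, -262512]]
tr = 496787 + -262512 = 234275

234275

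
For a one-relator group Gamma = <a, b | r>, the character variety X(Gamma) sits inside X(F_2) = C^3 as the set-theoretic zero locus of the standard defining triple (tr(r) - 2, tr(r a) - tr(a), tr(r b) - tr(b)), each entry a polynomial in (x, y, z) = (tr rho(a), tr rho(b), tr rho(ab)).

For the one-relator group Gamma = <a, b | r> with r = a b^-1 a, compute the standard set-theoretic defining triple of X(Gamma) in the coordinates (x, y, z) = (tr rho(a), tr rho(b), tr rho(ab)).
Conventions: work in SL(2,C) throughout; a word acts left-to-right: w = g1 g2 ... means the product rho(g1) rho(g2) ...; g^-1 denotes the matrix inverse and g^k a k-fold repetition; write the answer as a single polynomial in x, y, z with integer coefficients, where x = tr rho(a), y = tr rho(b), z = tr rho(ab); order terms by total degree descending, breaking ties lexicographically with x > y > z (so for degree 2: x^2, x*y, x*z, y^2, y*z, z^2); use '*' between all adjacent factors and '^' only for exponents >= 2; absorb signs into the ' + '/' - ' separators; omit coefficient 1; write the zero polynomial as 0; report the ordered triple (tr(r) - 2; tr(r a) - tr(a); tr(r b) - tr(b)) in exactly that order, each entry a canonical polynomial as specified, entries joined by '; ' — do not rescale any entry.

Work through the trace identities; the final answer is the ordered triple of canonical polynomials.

apply: trace(a^2) = trace(a) trace(a) - trace(1)  (reduce the a square) = x^2 - 2
use: trace(a^2 b) = trace(a) trace(b a) - trace(b)  (reduce the a square) = x*z - y
use: trace(a b^-1 a) = trace(a^2) trace(b) - trace(a^2 b)  (eliminate b^-1) = x^2*y - x*z - y
trace(a^3) = trace(a) trace(a^2) - trace(a)  (reduce the a square) = x^3 - 3*x
use: trace(a^3 b) = trace(a) trace(a b a) - trace(a b)  (reduce the a square) = x^2*z - x*y - z
trace(a b^-1 a^2) = trace(a^3) trace(b) - trace(a^3 b)  (eliminate b^-1) = x^3*y - x^2*z - 2*x*y + z
trace(a b a b) = trace(a b) trace(a b) - trace(1)   [split at repeated a] = z^2 - 2
use: trace(a b^-1 a b) = trace(a b a) trace(b) - trace(a b a b) = x*y*z - y^2 - z^2 + 2
assemble the triple (trace(r) - 2; trace(r a) - x; trace(r b) - y)

x^2*y - x*z - y - 2; x^3*y - x^2*z - 2*x*y - x + z; x*y*z - y^2 - z^2 - y + 2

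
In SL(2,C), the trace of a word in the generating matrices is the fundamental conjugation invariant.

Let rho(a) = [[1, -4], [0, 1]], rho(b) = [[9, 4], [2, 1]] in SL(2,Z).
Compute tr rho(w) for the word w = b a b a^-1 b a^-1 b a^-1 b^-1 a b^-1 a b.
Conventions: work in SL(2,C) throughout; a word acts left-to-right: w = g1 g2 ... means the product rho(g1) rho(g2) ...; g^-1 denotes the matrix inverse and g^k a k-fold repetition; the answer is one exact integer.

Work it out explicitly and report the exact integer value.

rho(b) = [[9, 4], [2, 1]]
... * rho(a) = [[1, -4], [0, 1]]  ->  [[9, -32], [2, -7]]
... * rho(b) = [[9, 4], [2, 1]]  ->  [[17, 4], [4, 1]]
... * rho(a^-1) = [[1, 4], [0, 1]]  ->  [[17, 72], [4, 17]]
... * rho(b) = [[9, 4], [2, 1]]  ->  [[297, 140], [70, 33]]
... * rho(a^-1) = [[1, 4], [0, 1]]  ->  [[297, 1328], [70, 313]]
... * rho(b) = [[9, 4], [2, 1]]  ->  [[5329, 2516], [1256, 593]]
... * rho(a^-1) = [[1, 4], [0, 1]]  ->  [[5329, 23832], [1256, 5617]]
... * rho(b^-1) = [[1, -4], [-2, 9]]  ->  [[-42335, 193172], [-9978, 45529]]
... * rho(a) = [[1, -4], [0, 1]]  ->  [[-42335, 362512], [-9978, 85441]]
... * rho(b^-1) = [[1, -4], [-2, 9]]  ->  [[-767359, 3431948], [-180860, 808881]]
... * rho(a) = [[1, -4], [0, 1]]  ->  [[-767359, 6501384], [-180860, 1532321]]
... * rho(b) = [[9, 4], [2, 1]]  ->  [[6096537, 3431948], [1436902, 808881]]
tr = 6096537 + 808881 = 6905418

6905418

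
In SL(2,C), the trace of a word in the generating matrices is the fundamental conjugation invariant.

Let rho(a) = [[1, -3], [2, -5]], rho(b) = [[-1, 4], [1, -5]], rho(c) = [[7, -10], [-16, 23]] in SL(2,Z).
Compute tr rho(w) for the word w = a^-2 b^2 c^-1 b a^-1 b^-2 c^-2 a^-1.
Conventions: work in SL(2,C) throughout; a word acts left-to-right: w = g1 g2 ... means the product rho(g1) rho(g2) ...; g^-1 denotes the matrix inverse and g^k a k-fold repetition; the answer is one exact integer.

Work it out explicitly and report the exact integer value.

rho(a^-1) = [[-5, 3], [-2, 1]]
... * rho(a^-1) = [[-5, 3], [-2, 1]]  ->  [[19, -12], [8, -5]]
... * rho(b) = [[-1, 4], [1, -5]]  ->  [[-31, 136], [-13, 57]]
... * rho(b) = [[-1, 4], [1, -5]]  ->  [[167, -804], [70, -337]]
... * rho(c^-1) = [[23, 10], [16, 7]]  ->  [[-9023, -3958], [-3782, -1659]]
... * rho(b) = [[-1, 4], [1, -5]]  ->  [[5065, -16302], [2123, -6833]]
... * rho(a^-1) = [[-5, 3], [-2, 1]]  ->  [[7279, -1107], [3051, -464]]
... * rho(b^-1) = [[-5, -4], [-1, -1]]  ->  [[-35288, -28009], [-14791, -11740]]
... * rho(b^-1) = [[-5, -4], [-1, -1]]  ->  [[204449, 169161], [85695, 70904]]
... * rho(c^-1) = [[23, 10], [16, 7]]  ->  [[7408903, 3228617], [3105449, 1353278]]
... * rho(c^-1) = [[23, 10], [16, 7]]  ->  [[222062641, 96689349], [93077775, 40527436]]
... * rho(a^-1) = [[-5, 3], [-2, 1]]  ->  [[-1303691903, 762877272], [-546443747, 319760761]]
tr = -1303691903 + 319760761 = -983931142

-983931142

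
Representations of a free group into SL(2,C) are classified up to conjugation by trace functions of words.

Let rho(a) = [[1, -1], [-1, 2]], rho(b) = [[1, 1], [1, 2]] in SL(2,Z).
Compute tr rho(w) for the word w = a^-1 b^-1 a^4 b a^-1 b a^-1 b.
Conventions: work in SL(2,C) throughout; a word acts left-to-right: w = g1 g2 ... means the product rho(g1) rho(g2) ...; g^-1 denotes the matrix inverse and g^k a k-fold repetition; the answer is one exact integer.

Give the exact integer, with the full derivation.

rho(a^-1) = [[2, 1], [1, 1]]
... * rho(b^-1) = [[2, -1], [-1, 1]]  ->  [[3, -1], [1, 0]]
... * rho(a) = [[1, -1], [-1, 2]]  ->  [[4, -5], [1, -1]]
... * rho(a) = [[1, -1], [-1, 2]]  ->  [[9, -14], [2, -3]]
... * rho(a) = [[1, -1], [-1, 2]]  ->  [[23, -37], [5, -8]]
... * rho(a) = [[1, -1], [-1, 2]]  ->  [[60, -97], [13, -21]]
... * rho(b) = [[1, 1], [1, 2]]  ->  [[-37, -134], [-8, -29]]
... * rho(a^-1) = [[2, 1], [1, 1]]  ->  [[-208, -171], [-45, -37]]
... * rho(b) = [[1, 1], [1, 2]]  ->  [[-379, -550], [-82, -119]]
... * rho(a^-1) = [[2, 1], [1, 1]]  ->  [[-1308, -929], [-283, -201]]
... * rho(b) = [[1, 1], [1, 2]]  ->  [[-2237, -3166], [-484, -685]]
tr = -2237 + -685 = -2922

-2922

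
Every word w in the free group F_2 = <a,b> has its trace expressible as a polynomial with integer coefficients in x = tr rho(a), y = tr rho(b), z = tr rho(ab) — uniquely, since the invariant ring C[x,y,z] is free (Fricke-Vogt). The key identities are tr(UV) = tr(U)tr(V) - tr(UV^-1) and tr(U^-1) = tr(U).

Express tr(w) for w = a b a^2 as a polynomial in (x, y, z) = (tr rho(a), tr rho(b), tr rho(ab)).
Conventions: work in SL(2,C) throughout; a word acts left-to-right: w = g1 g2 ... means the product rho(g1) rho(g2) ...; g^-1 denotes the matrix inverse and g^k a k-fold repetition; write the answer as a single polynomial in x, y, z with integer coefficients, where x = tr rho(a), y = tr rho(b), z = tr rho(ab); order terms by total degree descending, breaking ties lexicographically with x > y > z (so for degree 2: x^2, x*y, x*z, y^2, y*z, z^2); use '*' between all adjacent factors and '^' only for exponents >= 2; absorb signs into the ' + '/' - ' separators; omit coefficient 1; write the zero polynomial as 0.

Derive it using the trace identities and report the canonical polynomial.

next, trace(b a^2) = trace(a)*trace(b a) - trace(b)  (reduce the a square) = x*z - y
next, trace(a b a^2) = trace(a)*trace(b a^2) - trace(b a)  (reduce the a square) = x^2*z - x*y - z

x^2*z - x*y - z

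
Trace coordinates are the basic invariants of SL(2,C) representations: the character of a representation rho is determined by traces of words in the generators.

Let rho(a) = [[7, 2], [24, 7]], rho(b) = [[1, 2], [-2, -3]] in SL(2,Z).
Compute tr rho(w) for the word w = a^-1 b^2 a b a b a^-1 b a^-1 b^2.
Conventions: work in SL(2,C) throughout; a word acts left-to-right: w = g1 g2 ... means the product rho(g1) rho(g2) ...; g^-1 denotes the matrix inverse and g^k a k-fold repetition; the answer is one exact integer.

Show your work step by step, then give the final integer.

-685959970

rho(a^-1) = [[7, -2], [-24, 7]]
... * rho(b) = [[1, 2], [-2, -3]]  ->  [[11, 20], [-38, -69]]
... * rho(b) = [[1, 2], [-2, -3]]  ->  [[-29, -38], [100, 131]]
... * rho(a) = [[7, 2], [24, 7]]  ->  [[-1115, -324], [3844, 1117]]
... * rho(b) = [[1, 2], [-2, -3]]  ->  [[-467, -1258], [1610, 4337]]
... * rho(a) = [[7, 2], [24, 7]]  ->  [[-33461, -9740], [115358, 33579]]
... * rho(b) = [[1, 2], [-2, -3]]  ->  [[-13981, -37702], [48200, 129979]]
... * rho(a^-1) = [[7, -2], [-24, 7]]  ->  [[806981, -235952], [-2782096, 813453]]
... * rho(b) = [[1, 2], [-2, -3]]  ->  [[1278885, 2321818], [-4409002, -8004551]]
... * rho(a^-1) = [[7, -2], [-24, 7]]  ->  [[-46771437, 13694956], [161246210, -47213853]]
... * rho(b) = [[1, 2], [-2, -3]]  ->  [[-74161349, -134627742], [255673916, 464133979]]
... * rho(b) = [[1, 2], [-2, -3]]  ->  [[195094135, 255560528], [-672594042, -881054105]]
tr = 195094135 + -881054105 = -685959970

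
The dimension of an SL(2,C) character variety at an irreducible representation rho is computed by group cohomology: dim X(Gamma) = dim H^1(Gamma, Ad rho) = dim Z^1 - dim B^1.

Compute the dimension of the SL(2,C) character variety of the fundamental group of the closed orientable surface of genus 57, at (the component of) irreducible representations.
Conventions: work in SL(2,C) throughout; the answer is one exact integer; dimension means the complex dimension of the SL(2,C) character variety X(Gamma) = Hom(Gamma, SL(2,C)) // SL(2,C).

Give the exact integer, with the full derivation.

336

pi_1 of the closed genus-57 surface has 114 generators bound by the single product-of-commutators relator.
A cocycle assigns one sl_2 vector per generator subject to the relator condition d_2(z) = 0: dim of the unconstrained space is 3*2g = 342.
At an irreducible rho, H^2 = coker(d_2) vanishes (Poincare duality: H^2 is dual to H^0 = invariants = 0), so d_2 is surjective onto sl_2 and dim Z^1 = 342 - 3 = 339.
Coboundaries contribute dim B^1 = 3 (injective at irreducible rho).
dim X = dim H^1 = 339 - 3 = 336.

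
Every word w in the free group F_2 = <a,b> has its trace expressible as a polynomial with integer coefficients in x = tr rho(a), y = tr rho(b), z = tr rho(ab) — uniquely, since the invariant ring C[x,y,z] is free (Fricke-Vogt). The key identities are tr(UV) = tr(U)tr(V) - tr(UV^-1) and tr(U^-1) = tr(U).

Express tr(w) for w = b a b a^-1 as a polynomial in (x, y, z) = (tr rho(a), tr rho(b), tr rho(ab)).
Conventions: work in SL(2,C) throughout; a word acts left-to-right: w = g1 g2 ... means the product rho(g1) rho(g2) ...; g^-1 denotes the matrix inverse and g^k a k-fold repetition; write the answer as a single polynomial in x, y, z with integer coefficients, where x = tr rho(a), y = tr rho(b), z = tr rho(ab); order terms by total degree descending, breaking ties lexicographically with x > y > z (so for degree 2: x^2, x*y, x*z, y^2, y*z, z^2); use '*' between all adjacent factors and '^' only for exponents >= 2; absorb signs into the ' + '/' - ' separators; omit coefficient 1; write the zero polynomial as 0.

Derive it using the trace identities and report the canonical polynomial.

x*y*z - x^2 - z^2 + 2

use: trace(b a b) = trace(b)*trace(a b) - trace(a) = y*z - x
use: trace(b a b a) = trace(b a)*trace(b a) - trace(1)   [split at repeated b] = z^2 - 2
use: trace(b a b a^-1) = trace(b a b)*trace(a) - trace(b a b a) = x*y*z - x^2 - z^2 + 2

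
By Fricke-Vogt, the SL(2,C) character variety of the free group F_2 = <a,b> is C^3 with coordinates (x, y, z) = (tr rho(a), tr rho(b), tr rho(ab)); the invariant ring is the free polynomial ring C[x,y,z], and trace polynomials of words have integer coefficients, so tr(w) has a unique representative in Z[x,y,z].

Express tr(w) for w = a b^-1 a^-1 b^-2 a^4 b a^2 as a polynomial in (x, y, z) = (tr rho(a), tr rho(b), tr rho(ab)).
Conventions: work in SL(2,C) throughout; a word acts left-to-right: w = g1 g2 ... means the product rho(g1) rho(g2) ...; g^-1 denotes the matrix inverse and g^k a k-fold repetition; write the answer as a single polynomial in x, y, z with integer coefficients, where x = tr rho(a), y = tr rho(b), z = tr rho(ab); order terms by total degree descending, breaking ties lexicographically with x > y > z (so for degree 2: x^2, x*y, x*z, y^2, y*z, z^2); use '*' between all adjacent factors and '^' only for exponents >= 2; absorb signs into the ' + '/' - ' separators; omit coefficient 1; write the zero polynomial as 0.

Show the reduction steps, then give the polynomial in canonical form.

x^6*y^2*z^2 - x^7*y*z - x^5*y^3*z - x^5*y*z^3 + x^6*y^2 - 3*x^4*y^2*z^2 + 5*x^5*y*z + 3*x^3*y^3*z + 3*x^3*y*z^3 - 4*x^4*y^2 + x^4*z^2 + 2*x^2*y^2*z^2 - 8*x^3*y*z - 2*x*y^3*z - 2*x*y*z^3 + 4*x^2*y^2 - 2*x^2*z^2 + 4*x*y*z + z^2 - 2

trace(b a^2) = trace(a) trace(b a) - trace(b)   [square of a] = x*z - y
apply: trace(b a^3) = trace(a) trace(b a^2) - trace(b a)   [square of a] = x^2*z - x*y - z
trace(b a^4) = trace(a) trace(b a^3) - trace(b a^2)   [square of a] = x^3*z - x^2*y - 2*x*z + y
trace(b a^5) = trace(a) trace(b a^4) - trace(b a^3)   [square of a] = x^4*z - x^3*y - 3*x^2*z + 2*x*y + z
trace(a^4 b a^2) = trace(a) trace(b a^5) - trace(b a^4)   [square of a] = x^5*z - x^4*y - 4*x^3*z + 3*x^2*y + 3*x*z - y
use: trace(b a b a) = trace(b a) trace(b a) - trace(1)   [split at a repeated b] = z^2 - 2
use: trace(b a b) = trace(b) trace(a b) - trace(a)   [square of b] = y*z - x
trace(b a b a^2) = trace(a) trace(b a b a) - trace(b a b)   [square of a] = x*z^2 - y*z - x
use: trace(b a^3 b a) = trace(a) trace(b a b a^2) - trace(b a b a)   [square of a] = x^2*z^2 - x*y*z - x^2 - z^2 + 2
trace(a^2) = trace(a) trace(a) - trace(1)   [square of a] = x^2 - 2
trace(a b^2 a) = trace(b) trace(a^2 b) - trace(a^2)   [square of b] = x*y*z - x^2 - y^2 + 2
use: trace(b a^3 b) = trace(a) trace(a b^2 a) - trace(a b^2)   [square of a] = x^2*y*z - x^3 - x*y^2 - y*z + 3*x
apply: trace(b a^2 b a^3) = trace(a) trace(b a^3 b a) - trace(b a^3 b)   [square of a] = x^3*z^2 - 2*x^2*y*z + x*y^2 - x*z^2 + y*z - x
use: trace(b a^2 b a^2) = trace(a) trace(b a^2 b a) - trace(b a^2 b)   [square of a] = x^2*z^2 - 2*x*y*z + y^2 - 2
apply: trace(a^4 b a^2 b) = trace(a) trace(b a^2 b a^3) - trace(b a^2 b a^2)   [square of a] = x^4*z^2 - 2*x^3*y*z + x^2*y^2 - 2*x^2*z^2 + 3*x*y*z - x^2 - y^2 + 2
apply: trace(b^-1 a^4 b a^2) = trace(a^4 b a^2) trace(b) - trace(a^4 b a^2 b)   [inverse elimination on b] = x^5*y*z - x^4*y^2 - x^4*z^2 - 2*x^3*y*z + 2*x^2*y^2 + 2*x^2*z^2 + x^2 - 2
trace(b^-2 a^4 b a^2) = trace(b^-1 a^4 b a^2) trace(b) - trace(b^-1 a^4 b a^2 b)   [inverse elimination on b] = x^5*y^2*z - x^4*y^3 - x^4*y*z^2 - x^5*z - 2*x^3*y^2*z + x^4*y + 2*x^2*y^3 + 2*x^2*y*z^2 + 4*x^3*z - 2*x^2*y - 3*x*z - y
use: trace(a^3 b a^3 b) = trace(a) trace(b a^3 b a^2) - trace(b a^3 b a)   [square of a] = x^4*z^2 - 2*x^3*y*z + x^2*y^2 - 2*x^2*z^2 + 2*x*y*z + z^2 - 2
apply: trace(b a b^2 a) = trace(b) trace(a b a b) - trace(a b a)   [square of b] = y*z^2 - x*z - y
trace(b a b^2) = trace(b) trace(a b^2) - trace(a b)   [square of b] = y^2*z - x*y - z
use: trace(b a b^2 a^2) = trace(a) trace(b a b^2 a) - trace(b a b^2)   [square of a] = x*y*z^2 - x^2*z - y^2*z + z
apply: trace(b^2 a^3 b a) = trace(a) trace(b a b^2 a^2) - trace(b a b^2 a)   [square of a] = x^2*y*z^2 - x^3*z - x*y^2*z - y*z^2 + 2*x*z + y
apply: trace(a b^3 a) = trace(b) trace(a^2 b^2) - trace(a^2 b)   [square of b] = x*y^2*z - x^2*y - y^3 - x*z + 3*y
use: trace(b^2 a^3 b) = trace(a) trace(a b^3 a) - trace(a b^3)   [square of a] = x^2*y^2*z - x^3*y - x*y^3 - x^2*z - y^2*z + 4*x*y + z
trace(a b a^2 b^2 a^2) = trace(a) trace(b^2 a^3 b a) - trace(b^2 a^3 b)   [square of a] = x^3*y*z^2 - x^4*z - 2*x^2*y^2*z + x^3*y + x*y^3 - x*y*z^2 + 3*x^2*z + y^2*z - 3*x*y - z
apply: trace(a b a^2 b^2 a) = trace(b) trace(a^2 b a^2 b) - trace(a^2 b a^2)   [square of b] = x^2*y*z^2 - x^3*z - 2*x*y^2*z + x^2*y + y^3 + 2*x*z - 3*y
trace(a b^2 a^4 b a) = trace(a) trace(a b a^2 b^2 a^2) - trace(a b a^2 b^2 a)   [square of a] = x^4*y*z^2 - x^5*z - 2*x^3*y^2*z + x^4*y + x^2*y^3 - 2*x^2*y*z^2 + 4*x^3*z + 3*x*y^2*z - 4*x^2*y - y^3 - 3*x*z + 3*y
trace(a b^2 a^4 b) = trace(a) trace(b a b^2 a^3) - trace(b a b^2 a^2)   [square of a] = x^3*y*z^2 - x^4*z - x^2*y^2*z - 2*x*y*z^2 + 3*x^2*z + y^2*z + x*y - z
use: trace(b a^4 b a^3 b) = trace(a) trace(a b^2 a^4 b a) - trace(a b^2 a^4 b)   [square of a] = x^5*y*z^2 - x^6*z - 2*x^4*y^2*z + x^5*y + x^3*y^3 - 3*x^3*y*z^2 + 5*x^4*z + 4*x^2*y^2*z - 4*x^3*y - x*y^3 + 2*x*y*z^2 - 6*x^2*z - y^2*z + 2*x*y + z
trace(b a b a b a) = trace(b a b a) trace(b a) - trace(a b)   [split at a repeated b] = z^3 - 3*z
apply: trace(b a b a^2 b a) = trace(a) trace(b a b a b a) - trace(b a b a b)   [square of a] = x*z^3 - y*z^2 - 2*x*z + y
trace(b a b a^2 b) = trace(a) trace(b^2 a b a) - trace(b^2 a b)   [square of a] = x*y*z^2 - x^2*z - y^2*z + z
trace(b a^2 b a b a^2) = trace(a) trace(b a b a^2 b a) - trace(b a b a^2 b)   [square of a] = x^2*z^3 - 2*x*y*z^2 - x^2*z + y^2*z + x*y - z
trace(b a b a^3 b a^2) = trace(a) trace(b a^2 b a b a^2) - trace(b a^2 b a b a)   [square of a] = x^3*z^3 - 2*x^2*y*z^2 - x^3*z + x*y^2*z - x*z^3 + x^2*y + y*z^2 + x*z - y
trace(b a b a^3 b a) = trace(a) trace(b a b a b a^2) - trace(b a b a b a)   [square of a] = x^2*z^3 - x*y*z^2 - 2*x^2*z - z^3 + x*y + 3*z
apply: trace(b a^3 b a b a^3) = trace(a) trace(b a b a^3 b a^2) - trace(b a b a^3 b a)   [square of a] = x^4*z^3 - 2*x^3*y*z^2 - x^4*z + x^2*y^2*z - 2*x^2*z^3 + x^3*y + 2*x*y*z^2 + 3*x^2*z + z^3 - 2*x*y - 3*z
apply: trace(b a^3 b a b a^2) = trace(a) trace(b a b a^2 b a^2) - trace(b a b a^2 b a)   [square of a] = x^3*z^3 - 2*x^2*y*z^2 - x^3*z + x*y^2*z - x*z^3 + x^2*y + y*z^2 + x*z - y
trace(b a^4 b a^3 b a) = trace(a) trace(b a^3 b a b a^3) - trace(b a^3 b a b a^2)   [square of a] = x^5*z^3 - 2*x^4*y*z^2 - x^5*z + x^3*y^2*z - 3*x^3*z^3 + x^4*y + 4*x^2*y*z^2 + 4*x^3*z - x*y^2*z + 2*x*z^3 - 3*x^2*y - y*z^2 - 4*x*z + y
trace(a^4 b a^3 b a^-1 b) = trace(b a^4 b a^3 b) trace(a) - trace(b a^4 b a^3 b a)   [inverse elimination on a] = x^6*y*z^2 - x^7*z - 2*x^5*y^2*z - x^5*z^3 + x^6*y + x^4*y^3 - x^4*y*z^2 + 6*x^5*z + 3*x^3*y^2*z + 3*x^3*z^3 - 5*x^4*y - x^2*y^3 - 2*x^2*y*z^2 - 10*x^3*z - 2*x*z^3 + 5*x^2*y + y*z^2 + 5*x*z - y
use: trace(b^-1 a^4 b a^3 b a^-1) = trace(a^4 b a^3 b a^-1) trace(b) - trace(a^4 b a^3 b a^-1 b)   [inverse elimination on b] = -x^6*y*z^2 + x^7*z + 2*x^5*y^2*z + x^5*z^3 - x^6*y - x^4*y^3 + 2*x^4*y*z^2 - 6*x^5*z - 5*x^3*y^2*z - 3*x^3*z^3 + 5*x^4*y + 2*x^2*y^3 + 10*x^3*z + 2*x*y^2*z + 2*x*z^3 - 5*x^2*y - 5*x*z - y
trace(a^-1 b^-2 a^4 b a^3 b) = trace(b^-1 a^4 b a^3 b a^-1) trace(b) - trace(b^-1 a^4 b a^3 b a^-1 b)   [inverse elimination on b] = -x^6*y^2*z^2 + x^7*y*z + 2*x^5*y^3*z + x^5*y*z^3 - x^6*y^2 - x^4*y^4 + 2*x^4*y^2*z^2 - 6*x^5*y*z - 5*x^3*y^3*z - 3*x^3*y*z^3 + 5*x^4*y^2 - x^4*z^2 + 2*x^2*y^4 + 12*x^3*y*z + 2*x*y^3*z + 2*x*y*z^3 - 6*x^2*y^2 + 2*x^2*z^2 - 7*x*y*z - y^2 - z^2 + 2
apply: trace(a b^-1 a^-1 b^-2 a^4 b a^2) = trace(a^-1 b^-2 a^4 b a^3) trace(b) - trace(a^-1 b^-2 a^4 b a^3 b)   [inverse elimination on b] = x^6*y^2*z^2 - x^7*y*z - x^5*y^3*z - x^5*y*z^3 + x^6*y^2 - 3*x^4*y^2*z^2 + 5*x^5*y*z + 3*x^3*y^3*z + 3*x^3*y*z^3 - 4*x^4*y^2 + x^4*z^2 + 2*x^2*y^2*z^2 - 8*x^3*y*z - 2*x*y^3*z - 2*x*y*z^3 + 4*x^2*y^2 - 2*x^2*z^2 + 4*x*y*z + z^2 - 2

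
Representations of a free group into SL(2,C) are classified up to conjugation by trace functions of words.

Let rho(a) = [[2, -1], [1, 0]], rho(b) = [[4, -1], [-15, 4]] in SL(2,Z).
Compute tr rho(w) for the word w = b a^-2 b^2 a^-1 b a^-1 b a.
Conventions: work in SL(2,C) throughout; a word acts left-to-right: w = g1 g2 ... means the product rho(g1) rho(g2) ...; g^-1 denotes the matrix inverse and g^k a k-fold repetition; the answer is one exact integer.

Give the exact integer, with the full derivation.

-127882

rho(b) = [[4, -1], [-15, 4]]
... * rho(a^-1) = [[0, 1], [-1, 2]]  ->  [[1, 2], [-4, -7]]
... * rho(a^-1) = [[0, 1], [-1, 2]]  ->  [[-2, 5], [7, -18]]
... * rho(b) = [[4, -1], [-15, 4]]  ->  [[-83, 22], [298, -79]]
... * rho(b) = [[4, -1], [-15, 4]]  ->  [[-662, 171], [2377, -614]]
... * rho(a^-1) = [[0, 1], [-1, 2]]  ->  [[-171, -320], [614, 1149]]
... * rho(b) = [[4, -1], [-15, 4]]  ->  [[4116, -1109], [-14779, 3982]]
... * rho(a^-1) = [[0, 1], [-1, 2]]  ->  [[1109, 1898], [-3982, -6815]]
... * rho(b) = [[4, -1], [-15, 4]]  ->  [[-24034, 6483], [86297, -23278]]
... * rho(a) = [[2, -1], [1, 0]]  ->  [[-41585, 24034], [149316, -86297]]
tr = -41585 + -86297 = -127882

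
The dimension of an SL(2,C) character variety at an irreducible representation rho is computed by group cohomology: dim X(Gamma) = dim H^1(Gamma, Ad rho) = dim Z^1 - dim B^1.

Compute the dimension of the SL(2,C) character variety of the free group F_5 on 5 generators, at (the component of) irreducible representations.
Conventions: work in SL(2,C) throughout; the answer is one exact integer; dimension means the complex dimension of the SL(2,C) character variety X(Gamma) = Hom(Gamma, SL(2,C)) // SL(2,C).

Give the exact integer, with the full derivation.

The free group F_5: 5 generators, no relators.
Z^1(Gamma, Ad rho) = (sl_2)^5: a cocycle is a free choice of one sl_2 vector per generator, so dim Z^1 = 3*5 = 15.
Irreducibility makes the coboundary map sl_2 -> Z^1 injective (trivial centralizer), so dim B^1 = 3.
dim H^1 = 15 - 3 = 12, which is dim X.

12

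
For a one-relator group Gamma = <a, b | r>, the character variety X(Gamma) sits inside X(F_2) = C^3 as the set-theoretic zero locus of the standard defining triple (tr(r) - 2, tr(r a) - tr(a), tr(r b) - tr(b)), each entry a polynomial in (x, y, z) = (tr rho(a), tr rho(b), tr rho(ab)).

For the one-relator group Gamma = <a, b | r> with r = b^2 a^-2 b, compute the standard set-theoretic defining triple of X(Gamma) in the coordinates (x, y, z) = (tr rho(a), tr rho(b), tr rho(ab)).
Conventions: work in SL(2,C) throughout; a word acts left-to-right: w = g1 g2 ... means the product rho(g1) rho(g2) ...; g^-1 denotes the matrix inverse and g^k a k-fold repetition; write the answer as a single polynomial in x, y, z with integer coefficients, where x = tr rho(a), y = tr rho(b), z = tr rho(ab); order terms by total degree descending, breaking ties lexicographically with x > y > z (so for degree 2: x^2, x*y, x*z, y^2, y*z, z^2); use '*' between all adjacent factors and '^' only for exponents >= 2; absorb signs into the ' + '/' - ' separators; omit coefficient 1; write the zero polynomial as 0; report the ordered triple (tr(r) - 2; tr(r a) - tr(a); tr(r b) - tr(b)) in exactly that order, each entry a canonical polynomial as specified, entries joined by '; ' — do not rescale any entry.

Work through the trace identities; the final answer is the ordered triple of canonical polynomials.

tr(b^2) = tr(b) tr(b) - tr(1) = y^2 - 2
reduce: tr(b^3) = tr(b) tr(b^2) - tr(b) = y^3 - 3*y
tr(a b^2) = tr(b) tr(a b) - tr(a) = y*z - x
reduce: tr(b^3 a) = tr(b) tr(a b^2) - tr(a b) = y^2*z - x*y - z
tr(b^3 a^-1) = tr(b^3) tr(a) - tr(b^3 a) = x*y^3 - y^2*z - 2*x*y + z
reduce: tr(b^2 a^-2 b) = tr(b^3 a^-1) tr(a) - tr(b^3) = x^2*y^3 - x*y^2*z - 2*x^2*y - y^3 + x*z + 3*y
tr(a b a b) = tr(a b) tr(a b) - tr(1)   [split at repeated a] = z^2 - 2
reduce: tr(a b a) = tr(a) tr(b a) - tr(b) = x*z - y
tr(b a b^2 a) = tr(b) tr(a b a b) - tr(a b a) = y*z^2 - x*z - y
so tr(b a b^2 a^-1) = tr(b a b^2) tr(a) - tr(b a b^2 a) = x*y^2*z - x^2*y - y*z^2 + y
reduce: tr(b^2 a^-2 b a) = tr(b a b^2 a^-1) tr(a) - tr(b a b^2) = x^2*y^2*z - x^3*y - x*y*z^2 - y^2*z + 2*x*y + z
so tr(b^4) = tr(b) tr(b^3) - tr(b^2) = y^4 - 4*y^2 + 2
reduce: tr(b^4 a) = tr(b) tr(a b^3) - tr(a b^2) = y^3*z - x*y^2 - 2*y*z + x
so tr(b^4 a^-1) = tr(b^4) tr(a) - tr(b^4 a) = x*y^4 - y^3*z - 3*x*y^2 + 2*y*z + x
reduce: tr(b^2 a^-2 b^2) = tr(b^4 a^-1) tr(a) - tr(b^4) = x^2*y^4 - x*y^3*z - 3*x^2*y^2 - y^4 + 2*x*y*z + x^2 + 4*y^2 - 2
assemble the triple (tr(r) - 2; tr(r a) - x; tr(r b) - y)

x^2*y^3 - x*y^2*z - 2*x^2*y - y^3 + x*z + 3*y - 2; x^2*y^2*z - x^3*y - x*y*z^2 - y^2*z + 2*x*y - x + z; x^2*y^4 - x*y^3*z - 3*x^2*y^2 - y^4 + 2*x*y*z + x^2 + 4*y^2 - y - 2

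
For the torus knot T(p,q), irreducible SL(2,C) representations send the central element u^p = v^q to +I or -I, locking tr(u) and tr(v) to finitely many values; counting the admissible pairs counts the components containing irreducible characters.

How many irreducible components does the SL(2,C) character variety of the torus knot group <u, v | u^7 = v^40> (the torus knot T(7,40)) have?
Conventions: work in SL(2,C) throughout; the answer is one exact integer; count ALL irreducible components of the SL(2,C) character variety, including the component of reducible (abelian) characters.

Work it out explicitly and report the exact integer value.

Gamma = < u, v | u^7 = v^40 > (torus knot T(7,40)); the central element u^7 = v^40 acts as +I or -I in any irreducible SL(2,C) representation.
On an irreducible component, tr(u) is locked at 2*cos(pi*alpha/7) for some alpha in 1..6, and tr(v) at 2*cos(pi*beta/40) for some beta in 1..39.
The two central values (-1)^alpha I and (-1)^beta I must be the same matrix, so alpha and beta share a parity.
count pairs: odd alpha (3 choices) x odd beta (20), plus even alpha (3) x even beta (19): 3*20 + 3*19 = 117.
That is 117 components of irreducible characters, and with the reducible (abelian) component the total is 118.

118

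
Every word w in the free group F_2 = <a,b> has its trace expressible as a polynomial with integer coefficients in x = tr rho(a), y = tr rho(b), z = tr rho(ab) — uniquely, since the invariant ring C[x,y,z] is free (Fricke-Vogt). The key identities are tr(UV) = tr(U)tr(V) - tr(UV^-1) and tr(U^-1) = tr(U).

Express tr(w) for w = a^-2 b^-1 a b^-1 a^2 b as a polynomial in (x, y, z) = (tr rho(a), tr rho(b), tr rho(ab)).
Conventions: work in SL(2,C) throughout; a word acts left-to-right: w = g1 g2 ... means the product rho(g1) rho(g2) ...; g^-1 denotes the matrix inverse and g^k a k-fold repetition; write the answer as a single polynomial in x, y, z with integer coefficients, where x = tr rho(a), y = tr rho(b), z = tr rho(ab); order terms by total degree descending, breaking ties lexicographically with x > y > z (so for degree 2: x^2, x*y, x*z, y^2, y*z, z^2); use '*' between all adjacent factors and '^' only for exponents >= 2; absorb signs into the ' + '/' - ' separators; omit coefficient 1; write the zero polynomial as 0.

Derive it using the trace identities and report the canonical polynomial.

use: trace(a^2 b) = trace(a) * trace(b a) - trace(b)   [square of a] = x*z - y
apply: trace(a^2) = trace(a) * trace(a) - trace(1)   [square of a] = x^2 - 2
apply: trace(a b^2 a) = trace(b) * trace(a^2 b) - trace(a^2)   [square of b] = x*y*z - x^2 - y^2 + 2
trace(a b^2) = trace(b) * trace(a b) - trace(a)   [square of b] = y*z - x
trace(b a^3 b) = trace(a) * trace(a b^2 a) - trace(a b^2)   [square of a] = x^2*y*z - x^3 - x*y^2 - y*z + 3*x
apply: trace(b a b a) = trace(b a) * trace(b a) - trace(1)   [split at a repeated b] = z^2 - 2
trace(b a b a^2) = trace(a) * trace(b a b a) - trace(b a b)   [square of a] = x*z^2 - y*z - x
apply: trace(b a^3 b a) = trace(a) * trace(b a b a^2) - trace(b a b a)   [square of a] = x^2*z^2 - x*y*z - x^2 - z^2 + 2
trace(a^-1 b a^3 b) = trace(b a^3 b) * trace(a) - trace(b a^3 b a)   [inverse elimination on a] = x^3*y*z - x^4 - x^2*y^2 - x^2*z^2 + 4*x^2 + z^2 - 2
trace(a^3 b a^-2 b) = trace(a^-1 b a^3 b) * trace(a) - trace(a^-1 b a^3 b a)   [inverse elimination on a] = x^4*y*z - x^5 - x^3*y^2 - x^3*z^2 - x^2*y*z + 5*x^3 + x*y^2 + x*z^2 + y*z - 5*x
use: trace(a^2 b a^-2 b^-1 a) = trace(a^3 b a^-2) * trace(b) - trace(a^3 b a^-2 b)   [inverse elimination on b] = -x^4*y*z + x^5 + x^3*y^2 + x^3*z^2 + x^2*y*z - 5*x^3 - x*y^2 - x*z^2 + 5*x
apply: trace(a b a^2) = trace(a) * trace(a b a) - trace(a b)   [square of a] = x^2*z - x*y - z
apply: trace(b a b a^2 b) = trace(b) * trace(a b a^2 b) - trace(a b a^2)   [square of b] = x*y*z^2 - x^2*z - y^2*z + z
use: trace(b a b a b a) = trace(b a b a) * trace(b a) - trace(a b)   [split at a repeated b] = z^3 - 3*z
use: trace(b a b a b) = trace(b) * trace(a b a b) - trace(a b a)   [square of b] = y*z^2 - x*z - y
use: trace(b a b a^2 b a) = trace(a) * trace(b a b a b a) - trace(b a b a b)   [square of a] = x*z^3 - y*z^2 - 2*x*z + y
apply: trace(a b a^2 b a^-1 b) = trace(b a b a^2 b) * trace(a) - trace(b a b a^2 b a)   [inverse elimination on a] = x^2*y*z^2 - x^3*z - x*y^2*z - x*z^3 + y*z^2 + 3*x*z - y
use: trace(a^-1 b^-1 a b a^2 b) = trace(a b a^2 b a^-1) * trace(b) - trace(a b a^2 b a^-1 b)   [inverse elimination on b] = -x^2*y*z^2 + x^3*z + 2*x*y^2*z + x*z^3 - x^2*y - y^3 - y*z^2 - 3*x*z + 3*y
trace(a^2 b a^-2 b^-1 a b) = trace(a^-1 b^-1 a b a^2 b) * trace(a) - trace(a^-1 b^-1 a b a^2 b a)   [inverse elimination on a] = -x^3*y*z^2 + x^4*z + 2*x^2*y^2*z + x^2*z^3 - x^3*y - x*y^3 - x*y*z^2 - 4*x^2*z + 4*x*y + z
use: trace(a^-2 b^-1 a b^-1 a^2 b) = trace(a^2 b a^-2 b^-1 a) * trace(b) - trace(a^2 b a^-2 b^-1 a b)   [inverse elimination on b] = -x^4*y^2*z + x^5*y + x^3*y^3 + 2*x^3*y*z^2 - x^4*z - x^2*y^2*z - x^2*z^3 - 4*x^3*y + 4*x^2*z + x*y - z

-x^4*y^2*z + x^5*y + x^3*y^3 + 2*x^3*y*z^2 - x^4*z - x^2*y^2*z - x^2*z^3 - 4*x^3*y + 4*x^2*z + x*y - z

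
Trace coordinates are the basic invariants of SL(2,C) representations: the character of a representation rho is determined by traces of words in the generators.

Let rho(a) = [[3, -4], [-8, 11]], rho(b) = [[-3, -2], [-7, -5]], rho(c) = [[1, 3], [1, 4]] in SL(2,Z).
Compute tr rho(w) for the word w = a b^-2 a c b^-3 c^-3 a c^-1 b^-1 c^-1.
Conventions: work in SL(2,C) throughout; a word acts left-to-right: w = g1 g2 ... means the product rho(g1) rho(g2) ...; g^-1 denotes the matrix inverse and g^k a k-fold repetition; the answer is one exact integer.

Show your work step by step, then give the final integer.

rho(a) = [[3, -4], [-8, 11]]
... * rho(b^-1) = [[-5, 2], [7, -3]]  ->  [[-43, 18], [117, -49]]
... * rho(b^-1) = [[-5, 2], [7, -3]]  ->  [[341, -140], [-928, 381]]
... * rho(a) = [[3, -4], [-8, 11]]  ->  [[2143, -2904], [-5832, 7903]]
... * rho(c) = [[1, 3], [1, 4]]  ->  [[-761, -5187], [2071, 14116]]
... * rho(b^-1) = [[-5, 2], [7, -3]]  ->  [[-32504, 14039], [88457, -38206]]
... * rho(b^-1) = [[-5, 2], [7, -3]]  ->  [[260793, -107125], [-709727, 291532]]
... * rho(b^-1) = [[-5, 2], [7, -3]]  ->  [[-2053840, 842961], [5589359, -2294050]]
... * rho(c^-1) = [[4, -3], [-1, 1]]  ->  [[-9058321, 7004481], [24651486, -19062127]]
... * rho(c^-1) = [[4, -3], [-1, 1]]  ->  [[-43237765, 34179444], [117668071, -93016585]]
... * rho(c^-1) = [[4, -3], [-1, 1]]  ->  [[-207130504, 163892739], [563688869, -446020798]]
... * rho(a) = [[3, -4], [-8, 11]]  ->  [[-1932533424, 2631342145], [5259232991, -7160984254]]
... * rho(c^-1) = [[4, -3], [-1, 1]]  ->  [[-10361475841, 8428942417], [28197916218, -22938683227]]
... * rho(b^-1) = [[-5, 2], [7, -3]]  ->  [[110809976124, -46009778933], [-301560363679, 125211882117]]
... * rho(c^-1) = [[4, -3], [-1, 1]]  ->  [[489249683429, -378439707305], [-1331453336833, 1029892973154]]
tr = 489249683429 + 1029892973154 = 1519142656583

1519142656583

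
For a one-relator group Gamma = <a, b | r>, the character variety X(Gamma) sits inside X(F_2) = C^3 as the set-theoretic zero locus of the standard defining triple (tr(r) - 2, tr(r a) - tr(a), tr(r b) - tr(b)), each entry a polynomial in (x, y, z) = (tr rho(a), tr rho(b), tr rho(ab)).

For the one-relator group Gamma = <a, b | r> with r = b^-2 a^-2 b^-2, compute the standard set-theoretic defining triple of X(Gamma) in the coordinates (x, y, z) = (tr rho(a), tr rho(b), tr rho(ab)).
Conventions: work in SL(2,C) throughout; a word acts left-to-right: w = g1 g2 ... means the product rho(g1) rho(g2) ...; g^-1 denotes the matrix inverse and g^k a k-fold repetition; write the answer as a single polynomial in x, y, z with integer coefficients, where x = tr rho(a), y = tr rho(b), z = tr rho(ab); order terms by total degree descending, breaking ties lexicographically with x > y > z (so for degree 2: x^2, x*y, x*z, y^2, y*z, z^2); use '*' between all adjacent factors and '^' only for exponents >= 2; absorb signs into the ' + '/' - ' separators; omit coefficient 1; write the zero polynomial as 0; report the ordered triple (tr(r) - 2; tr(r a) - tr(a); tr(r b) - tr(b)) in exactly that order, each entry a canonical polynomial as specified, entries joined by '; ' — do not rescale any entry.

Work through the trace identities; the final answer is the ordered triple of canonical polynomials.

apply: tr(a^-1) = tr(a) = x
use: tr(a^-1 b) = tr(b)*tr(a) - tr(b a)   [inverse elimination on a] = x*y - z
tr(a^-1 b^-1) = tr(a^-1)*tr(b) - tr(a^-1 b)   [inverse elimination on b] = z
apply: tr(b^-1 a^-2) = tr(a^-1 b^-1)*tr(a) - tr(a^-1 b^-1 a)   [inverse elimination on a] = x*z - y
apply: tr(a^-2) = tr(a^-1)*tr(a) - tr(1)   [inverse elimination on a] = x^2 - 2
tr(b^-1 a^-2 b^-1) = tr(b^-1 a^-2)*tr(b) - tr(b^-1 a^-2 b)   [inverse elimination on b] = x*y*z - x^2 - y^2 + 2
use: tr(a^-2 b^-3) = tr(b^-1 a^-2 b^-1)*tr(b) - tr(b^-1 a^-2)   [inverse elimination on b] = x*y^2*z - x^2*y - y^3 - x*z + 3*y
apply: tr(b^-2 a^-2 b^-2) = tr(a^-2 b^-3)*tr(b) - tr(a^-2 b^-2)   [inverse elimination on b] = x*y^3*z - x^2*y^2 - y^4 - 2*x*y*z + x^2 + 4*y^2 - 2
apply: tr(b a b) = tr(b)*tr(a b) - tr(a) = y*z - x
tr(b a b a) = tr(b a)*tr(b a) - tr(1)   [split at repeated b] = z^2 - 2
tr(a^-1 b a b) = tr(b a b)*tr(a) - tr(b a b a) = x*y*z - x^2 - z^2 + 2
tr(a b^-1 a^-1 b) = tr(a^-1 b a)*tr(b) - tr(a^-1 b a b) = -x*y*z + x^2 + y^2 + z^2 - 2
tr(a^-1 b^-1 a b^-1) = tr(a b^-1 a^-1)*tr(b) - tr(a b^-1 a^-1 b) = x*y*z - x^2 - z^2 + 2
tr(b^-1 a b^-1) = tr(b^-1 a)*tr(b) - tr(b^-1 a b) = x*y^2 - y*z - x
tr(a^-2 b^-1 a b^-1) = tr(a^-1 b^-1 a b^-1)*tr(a) - tr(a^-1 b^-1 a b^-1 a) = x^2*y*z - x^3 - x*y^2 - x*z^2 + y*z + 3*x
use: tr(b^-1 a b^-2 a^-2) = tr(a^-2 b^-1 a b^-1)*tr(b) - tr(a^-2 b^-1 a) = x^2*y^2*z - x^3*y - x*y^3 - x*y*z^2 + y^2*z + 3*x*y - z
use: tr(b^-2 a^-2 b^-2 a) = tr(b^-1 a b^-2 a^-2)*tr(b) - tr(b^-1 a b^-2 a^-2 b) = x^2*y^3*z - x^3*y^2 - x*y^4 - x*y^2*z^2 + y^3*z + 3*x*y^2 - 2*y*z + x
assemble the triple (tr(r) - 2; tr(r a) - x; tr(r b) - y)

x*y^3*z - x^2*y^2 - y^4 - 2*x*y*z + x^2 + 4*y^2 - 4; x^2*y^3*z - x^3*y^2 - x*y^4 - x*y^2*z^2 + y^3*z + 3*x*y^2 - 2*y*z; x*y^2*z - x^2*y - y^3 - x*z + 2*y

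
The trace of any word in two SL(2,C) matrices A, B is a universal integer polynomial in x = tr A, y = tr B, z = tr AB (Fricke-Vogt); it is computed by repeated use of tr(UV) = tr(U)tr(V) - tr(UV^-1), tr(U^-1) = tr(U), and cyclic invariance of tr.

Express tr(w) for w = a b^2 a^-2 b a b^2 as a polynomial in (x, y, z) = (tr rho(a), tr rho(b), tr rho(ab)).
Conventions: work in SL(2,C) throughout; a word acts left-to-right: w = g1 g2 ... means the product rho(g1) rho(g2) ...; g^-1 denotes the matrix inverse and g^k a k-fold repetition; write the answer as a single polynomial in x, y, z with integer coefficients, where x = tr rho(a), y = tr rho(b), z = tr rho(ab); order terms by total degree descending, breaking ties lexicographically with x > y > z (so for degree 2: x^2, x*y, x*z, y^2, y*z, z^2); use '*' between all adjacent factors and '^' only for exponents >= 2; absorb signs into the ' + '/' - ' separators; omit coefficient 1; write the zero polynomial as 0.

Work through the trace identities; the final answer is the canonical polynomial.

tr(a b a b) = tr(b a) tr(b a) - tr(1)   [split at repeated b] = z^2 - 2
tr(a b a) = tr(a) tr(b a) - tr(b) = x*z - y
next, tr(a b a b^2) = tr(b) tr(a b a b) - tr(a b a) = y*z^2 - x*z - y
and tr(a b^3 a b) = tr(b) tr(a b a b^2) - tr(a b a b) = y^2*z^2 - x*y*z - y^2 - z^2 + 2
tr(b^2 a) = tr(b) tr(a b) - tr(a) = y*z - x
tr(b^2) = tr(b) tr(b) - tr(1) = y^2 - 2
next, tr(b a^2 b) = tr(a) tr(b^2 a) - tr(b^2) = x*y*z - x^2 - y^2 + 2
and tr(a b^3 a) = tr(b) tr(b a^2 b) - tr(b a^2) = x*y^2*z - x^2*y - y^3 - x*z + 3*y
and tr(b a b^2 a b^2) = tr(b) tr(a b^3 a b) - tr(a b^3 a) = y^3*z^2 - 2*x*y^2*z + x^2*y - y*z^2 + x*z - y
tr(a b a b a b) = tr(b a) tr(b a b a) - tr(b^-1 a^-1)   [split at repeated b] = z^3 - 3*z
next, tr(a b a b a) = tr(a) tr(b a b a) - tr(b a b) = x*z^2 - y*z - x
tr(a b a b^2 a b) = tr(b) tr(a b a b a b) - tr(a b a b a) = y*z^3 - x*z^2 - 2*y*z + x
tr(a^2 b a) = tr(a) tr(b a^2) - tr(b a) = x^2*z - x*y - z
and tr(a b a b^2 a) = tr(b) tr(a^2 b a b) - tr(a^2 b a) = x*y*z^2 - x^2*z - y^2*z + z
tr(b a b^2 a b^2 a) = tr(b) tr(a b a b^2 a b) - tr(a b a b^2 a) = y^2*z^3 - 2*x*y*z^2 + x^2*z - y^2*z + x*y - z
and tr(b a b^2 a b^2 a^-1) = tr(b a b^2 a b^2) tr(a) - tr(b a b^2 a b^2 a) = x*y^3*z^2 - 2*x^2*y^2*z - y^2*z^3 + x^3*y + x*y*z^2 + y^2*z - 2*x*y + z
next, tr(a b^2 a^-2 b a b^2) = tr(b a b^2 a b^2 a^-1) tr(a) - tr(b a b^2 a b^2) = x^2*y^3*z^2 - 2*x^3*y^2*z - x*y^2*z^3 + x^4*y + x^2*y*z^2 - y^3*z^2 + 3*x*y^2*z - 3*x^2*y + y*z^2 + y

x^2*y^3*z^2 - 2*x^3*y^2*z - x*y^2*z^3 + x^4*y + x^2*y*z^2 - y^3*z^2 + 3*x*y^2*z - 3*x^2*y + y*z^2 + y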